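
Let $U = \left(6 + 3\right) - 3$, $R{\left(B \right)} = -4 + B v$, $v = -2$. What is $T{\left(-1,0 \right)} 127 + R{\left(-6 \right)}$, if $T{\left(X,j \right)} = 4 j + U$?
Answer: $770$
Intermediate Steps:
$R{\left(B \right)} = -4 - 2 B$ ($R{\left(B \right)} = -4 + B \left(-2\right) = -4 - 2 B$)
$U = 6$ ($U = 9 - 3 = 6$)
$T{\left(X,j \right)} = 6 + 4 j$ ($T{\left(X,j \right)} = 4 j + 6 = 6 + 4 j$)
$T{\left(-1,0 \right)} 127 + R{\left(-6 \right)} = \left(6 + 4 \cdot 0\right) 127 - -8 = \left(6 + 0\right) 127 + \left(-4 + 12\right) = 6 \cdot 127 + 8 = 762 + 8 = 770$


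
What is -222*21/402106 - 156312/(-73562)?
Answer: 15627761757/7394930393 ≈ 2.1133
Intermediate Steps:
-222*21/402106 - 156312/(-73562) = -4662*1/402106 - 156312*(-1/73562) = -2331/201053 + 78156/36781 = 15627761757/7394930393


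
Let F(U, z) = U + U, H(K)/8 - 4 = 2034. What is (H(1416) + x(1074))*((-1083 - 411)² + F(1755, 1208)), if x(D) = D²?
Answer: 2615096999880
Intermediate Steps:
H(K) = 16304 (H(K) = 32 + 8*2034 = 32 + 16272 = 16304)
F(U, z) = 2*U
(H(1416) + x(1074))*((-1083 - 411)² + F(1755, 1208)) = (16304 + 1074²)*((-1083 - 411)² + 2*1755) = (16304 + 1153476)*((-1494)² + 3510) = 1169780*(2232036 + 3510) = 1169780*2235546 = 2615096999880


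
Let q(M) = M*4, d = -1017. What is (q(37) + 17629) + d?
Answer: 16760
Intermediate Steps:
q(M) = 4*M
(q(37) + 17629) + d = (4*37 + 17629) - 1017 = (148 + 17629) - 1017 = 17777 - 1017 = 16760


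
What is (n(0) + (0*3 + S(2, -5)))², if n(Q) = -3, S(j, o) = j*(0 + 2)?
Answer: 1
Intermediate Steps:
S(j, o) = 2*j (S(j, o) = j*2 = 2*j)
(n(0) + (0*3 + S(2, -5)))² = (-3 + (0*3 + 2*2))² = (-3 + (0 + 4))² = (-3 + 4)² = 1² = 1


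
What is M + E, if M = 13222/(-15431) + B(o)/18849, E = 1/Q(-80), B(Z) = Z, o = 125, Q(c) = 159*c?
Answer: -1048617589693/1233241816560 ≈ -0.85029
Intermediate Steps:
E = -1/12720 (E = 1/(159*(-80)) = 1/(-12720) = -1/12720 ≈ -7.8616e-5)
M = -247292603/290858919 (M = 13222/(-15431) + 125/18849 = 13222*(-1/15431) + 125*(1/18849) = -13222/15431 + 125/18849 = -247292603/290858919 ≈ -0.85021)
M + E = -247292603/290858919 - 1/12720 = -1048617589693/1233241816560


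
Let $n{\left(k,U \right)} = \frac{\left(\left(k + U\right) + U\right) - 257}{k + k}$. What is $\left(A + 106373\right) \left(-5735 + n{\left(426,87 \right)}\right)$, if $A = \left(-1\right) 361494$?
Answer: $\frac{1246489826117}{852} \approx 1.463 \cdot 10^{9}$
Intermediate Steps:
$A = -361494$
$n{\left(k,U \right)} = \frac{-257 + k + 2 U}{2 k}$ ($n{\left(k,U \right)} = \frac{\left(\left(U + k\right) + U\right) - 257}{2 k} = \left(\left(k + 2 U\right) - 257\right) \frac{1}{2 k} = \left(-257 + k + 2 U\right) \frac{1}{2 k} = \frac{-257 + k + 2 U}{2 k}$)
$\left(A + 106373\right) \left(-5735 + n{\left(426,87 \right)}\right) = \left(-361494 + 106373\right) \left(-5735 + \frac{-257 + 426 + 2 \cdot 87}{2 \cdot 426}\right) = - 255121 \left(-5735 + \frac{1}{2} \cdot \frac{1}{426} \left(-257 + 426 + 174\right)\right) = - 255121 \left(-5735 + \frac{1}{2} \cdot \frac{1}{426} \cdot 343\right) = - 255121 \left(-5735 + \frac{343}{852}\right) = \left(-255121\right) \left(- \frac{4885877}{852}\right) = \frac{1246489826117}{852}$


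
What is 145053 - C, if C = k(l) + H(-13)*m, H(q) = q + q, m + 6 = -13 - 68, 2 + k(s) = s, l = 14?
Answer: 142779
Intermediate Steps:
k(s) = -2 + s
m = -87 (m = -6 + (-13 - 68) = -6 - 81 = -87)
H(q) = 2*q
C = 2274 (C = (-2 + 14) + (2*(-13))*(-87) = 12 - 26*(-87) = 12 + 2262 = 2274)
145053 - C = 145053 - 1*2274 = 145053 - 2274 = 142779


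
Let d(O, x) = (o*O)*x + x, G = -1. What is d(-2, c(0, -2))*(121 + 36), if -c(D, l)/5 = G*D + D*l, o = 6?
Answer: 0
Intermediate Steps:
c(D, l) = 5*D - 5*D*l (c(D, l) = -5*(-D + D*l) = 5*D - 5*D*l)
d(O, x) = x + 6*O*x (d(O, x) = (6*O)*x + x = 6*O*x + x = x + 6*O*x)
d(-2, c(0, -2))*(121 + 36) = ((5*0*(1 - 1*(-2)))*(1 + 6*(-2)))*(121 + 36) = ((5*0*(1 + 2))*(1 - 12))*157 = ((5*0*3)*(-11))*157 = (0*(-11))*157 = 0*157 = 0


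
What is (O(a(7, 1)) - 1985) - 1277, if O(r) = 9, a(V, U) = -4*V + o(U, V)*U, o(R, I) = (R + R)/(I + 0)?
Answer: -3253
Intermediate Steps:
o(R, I) = 2*R/I (o(R, I) = (2*R)/I = 2*R/I)
a(V, U) = -4*V + 2*U²/V (a(V, U) = -4*V + (2*U/V)*U = -4*V + 2*U²/V)
(O(a(7, 1)) - 1985) - 1277 = (9 - 1985) - 1277 = -1976 - 1277 = -3253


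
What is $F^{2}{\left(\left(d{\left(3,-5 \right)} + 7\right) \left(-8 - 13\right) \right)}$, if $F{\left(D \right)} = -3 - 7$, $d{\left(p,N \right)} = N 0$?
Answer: $100$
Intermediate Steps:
$d{\left(p,N \right)} = 0$
$F{\left(D \right)} = -10$
$F^{2}{\left(\left(d{\left(3,-5 \right)} + 7\right) \left(-8 - 13\right) \right)} = \left(-10\right)^{2} = 100$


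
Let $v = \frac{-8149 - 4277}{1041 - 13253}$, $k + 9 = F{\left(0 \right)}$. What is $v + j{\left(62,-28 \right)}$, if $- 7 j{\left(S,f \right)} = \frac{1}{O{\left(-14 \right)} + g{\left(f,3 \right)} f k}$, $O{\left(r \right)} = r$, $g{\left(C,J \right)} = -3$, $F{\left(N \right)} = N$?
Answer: $\frac{8373544}{8227835} \approx 1.0177$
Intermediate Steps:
$k = -9$ ($k = -9 + 0 = -9$)
$j{\left(S,f \right)} = - \frac{1}{7 \left(-14 + 27 f\right)}$ ($j{\left(S,f \right)} = - \frac{1}{7 \left(-14 + - 3 f \left(-9\right)\right)} = - \frac{1}{7 \left(-14 + 27 f\right)}$)
$v = \frac{6213}{6106}$ ($v = - \frac{12426}{-12212} = \left(-12426\right) \left(- \frac{1}{12212}\right) = \frac{6213}{6106} \approx 1.0175$)
$v + j{\left(62,-28 \right)} = \frac{6213}{6106} - \frac{1}{-98 + 189 \left(-28\right)} = \frac{6213}{6106} - \frac{1}{-98 - 5292} = \frac{6213}{6106} - \frac{1}{-5390} = \frac{6213}{6106} - - \frac{1}{5390} = \frac{6213}{6106} + \frac{1}{5390} = \frac{8373544}{8227835}$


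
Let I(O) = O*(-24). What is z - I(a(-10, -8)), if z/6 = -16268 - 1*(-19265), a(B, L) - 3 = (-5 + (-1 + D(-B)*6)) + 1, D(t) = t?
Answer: 19374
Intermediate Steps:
a(B, L) = -2 - 6*B (a(B, L) = 3 + ((-5 + (-1 - B*6)) + 1) = 3 + ((-5 + (-1 - 6*B)) + 1) = 3 + ((-6 - 6*B) + 1) = 3 + (-5 - 6*B) = -2 - 6*B)
I(O) = -24*O
z = 17982 (z = 6*(-16268 - 1*(-19265)) = 6*(-16268 + 19265) = 6*2997 = 17982)
z - I(a(-10, -8)) = 17982 - (-24)*(-2 - 6*(-10)) = 17982 - (-24)*(-2 + 60) = 17982 - (-24)*58 = 17982 - 1*(-1392) = 17982 + 1392 = 19374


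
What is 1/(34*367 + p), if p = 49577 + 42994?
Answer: 1/105049 ≈ 9.5194e-6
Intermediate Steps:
p = 92571
1/(34*367 + p) = 1/(34*367 + 92571) = 1/(12478 + 92571) = 1/105049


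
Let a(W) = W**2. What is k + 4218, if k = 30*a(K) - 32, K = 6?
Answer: 5266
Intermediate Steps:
k = 1048 (k = 30*6**2 - 32 = 30*36 - 32 = 1080 - 32 = 1048)
k + 4218 = 1048 + 4218 = 5266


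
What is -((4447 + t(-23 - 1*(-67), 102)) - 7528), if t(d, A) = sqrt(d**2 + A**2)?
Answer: 3081 - 2*sqrt(3085) ≈ 2969.9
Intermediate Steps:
t(d, A) = sqrt(A**2 + d**2)
-((4447 + t(-23 - 1*(-67), 102)) - 7528) = -((4447 + sqrt(102**2 + (-23 - 1*(-67))**2)) - 7528) = -((4447 + sqrt(10404 + (-23 + 67)**2)) - 7528) = -((4447 + sqrt(10404 + 44**2)) - 7528) = -((4447 + sqrt(10404 + 1936)) - 7528) = -((4447 + sqrt(12340)) - 7528) = -((4447 + 2*sqrt(3085)) - 7528) = -(-3081 + 2*sqrt(3085)) = 3081 - 2*sqrt(3085)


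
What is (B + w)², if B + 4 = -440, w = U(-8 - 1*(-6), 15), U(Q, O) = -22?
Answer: 217156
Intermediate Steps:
w = -22
B = -444 (B = -4 - 440 = -444)
(B + w)² = (-444 - 22)² = (-466)² = 217156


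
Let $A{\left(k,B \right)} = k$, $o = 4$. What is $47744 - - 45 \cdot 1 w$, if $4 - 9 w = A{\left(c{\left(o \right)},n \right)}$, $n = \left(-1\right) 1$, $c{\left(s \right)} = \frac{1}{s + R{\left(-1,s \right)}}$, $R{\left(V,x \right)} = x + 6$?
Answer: $\frac{668691}{14} \approx 47764.0$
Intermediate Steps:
$R{\left(V,x \right)} = 6 + x$
$c{\left(s \right)} = \frac{1}{6 + 2 s}$ ($c{\left(s \right)} = \frac{1}{s + \left(6 + s\right)} = \frac{1}{6 + 2 s}$)
$n = -1$
$w = \frac{55}{126}$ ($w = \frac{4}{9} - \frac{\frac{1}{2} \frac{1}{3 + 4}}{9} = \frac{4}{9} - \frac{\frac{1}{2} \cdot \frac{1}{7}}{9} = \frac{4}{9} - \frac{1}{126} = \frac{55}{126} \approx 0.43651$)
$47744 - - 45 \cdot 1 w = 47744 - - 45 \cdot 1 \cdot \frac{55}{126} = 47744 - \left(-45\right) \frac{55}{126} = 47744 - - \frac{275}{14} = 47744 + \frac{275}{14} = \frac{668691}{14}$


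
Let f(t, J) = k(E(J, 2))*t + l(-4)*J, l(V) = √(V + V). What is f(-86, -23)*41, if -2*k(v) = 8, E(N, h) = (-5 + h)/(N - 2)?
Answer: 14104 - 1886*I*√2 ≈ 14104.0 - 2667.2*I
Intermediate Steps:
E(N, h) = (-5 + h)/(-2 + N)
l(V) = √2*√V (l(V) = √(2*V) = √2*√V)
k(v) = -4 (k(v) = -½*8 = -4)
f(t, J) = -4*t + 2*I*J*√2 (f(t, J) = -4*t + (√2*√(-4))*J = -4*t + (√2*(2*I))*J = -4*t + (2*I*√2)*J = -4*t + 2*I*J*√2)
f(-86, -23)*41 = (-4*(-86) + 2*I*(-23)*√2)*41 = (344 - 46*I*√2)*41 = 14104 - 1886*I*√2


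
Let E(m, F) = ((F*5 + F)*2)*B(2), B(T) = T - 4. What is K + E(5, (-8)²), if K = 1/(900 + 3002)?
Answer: -5993471/3902 ≈ -1536.0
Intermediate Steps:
K = 1/3902 ≈ 0.00025628
B(T) = -4 + T
E(m, F) = -24*F (E(m, F) = ((F*5 + F)*2)*(-4 + 2) = ((5*F + F)*2)*(-2) = ((6*F)*2)*(-2) = (12*F)*(-2) = -24*F)
K + E(5, (-8)²) = 1/3902 - 24*(-8)² = 1/3902 - 24*64 = 1/3902 - 1536 = -5993471/3902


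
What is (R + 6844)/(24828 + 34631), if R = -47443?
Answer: -40599/59459 ≈ -0.68281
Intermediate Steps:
(R + 6844)/(24828 + 34631) = (-47443 + 6844)/(24828 + 34631) = -40599/59459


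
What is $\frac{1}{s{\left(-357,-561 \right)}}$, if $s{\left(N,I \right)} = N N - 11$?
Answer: $\frac{1}{127438} \approx 7.8469 \cdot 10^{-6}$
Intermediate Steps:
$s{\left(N,I \right)} = -11 + N^{2}$ ($s{\left(N,I \right)} = N^{2} - 11 = -11 + N^{2}$)
$\frac{1}{s{\left(-357,-561 \right)}} = \frac{1}{-11 + \left(-357\right)^{2}} = \frac{1}{-11 + 127449} = \frac{1}{127438}$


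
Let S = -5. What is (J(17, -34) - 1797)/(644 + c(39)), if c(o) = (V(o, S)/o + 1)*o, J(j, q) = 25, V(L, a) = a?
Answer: -886/339 ≈ -2.6136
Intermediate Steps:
c(o) = o*(1 - 5/o) (c(o) = (-5/o + 1)*o = (1 - 5/o)*o = o*(1 - 5/o))
(J(17, -34) - 1797)/(644 + c(39)) = (25 - 1797)/(644 + (-5 + 39)) = -1772/(644 + 34) = -1772/678 = -1772*1/678 = -886/339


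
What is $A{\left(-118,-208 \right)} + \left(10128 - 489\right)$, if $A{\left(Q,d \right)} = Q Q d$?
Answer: $-2886553$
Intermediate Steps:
$A{\left(Q,d \right)} = d Q^{2}$ ($A{\left(Q,d \right)} = Q^{2} d = d Q^{2}$)
$A{\left(-118,-208 \right)} + \left(10128 - 489\right) = - 208 \left(-118\right)^{2} + \left(10128 - 489\right) = \left(-208\right) 13924 + \left(10128 - 489\right) = -2896192 + 9639 = -2886553$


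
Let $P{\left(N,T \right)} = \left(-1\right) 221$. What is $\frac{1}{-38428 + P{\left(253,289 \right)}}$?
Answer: $- \frac{1}{38649} \approx -2.5874 \cdot 10^{-5}$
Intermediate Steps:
$P{\left(N,T \right)} = -221$
$\frac{1}{-38428 + P{\left(253,289 \right)}} = \frac{1}{-38428 - 221} = \frac{1}{-38649} = - \frac{1}{38649}$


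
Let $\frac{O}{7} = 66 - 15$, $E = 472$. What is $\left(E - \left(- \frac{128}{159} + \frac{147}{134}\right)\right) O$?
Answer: $\frac{1195975109}{7102} \approx 1.684 \cdot 10^{5}$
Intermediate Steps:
$O = 357$ ($O = 7 \left(66 - 15\right) = 7 \cdot 51 = 357$)
$\left(E - \left(- \frac{128}{159} + \frac{147}{134}\right)\right) O = \left(472 - \left(- \frac{128}{159} + \frac{147}{134}\right)\right) 357 = \left(472 - \frac{6221}{21306}\right) 357 = \frac{10050211}{21306} \cdot 357 = \frac{1195975109}{7102}$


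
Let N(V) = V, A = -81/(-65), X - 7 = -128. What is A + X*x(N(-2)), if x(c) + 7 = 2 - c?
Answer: 23676/65 ≈ 364.25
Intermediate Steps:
X = -121 (X = 7 - 128 = -121)
A = 81/65 (A = -81*(-1/65) = 81/65 ≈ 1.2462)
x(c) = -5 - c (x(c) = -7 + (2 - c) = -5 - c)
A + X*x(N(-2)) = 81/65 - 121*(-5 - 1*(-2)) = 81/65 - 121*(-5 + 2) = 81/65 - 121*(-3) = 81/65 + 363 = 23676/65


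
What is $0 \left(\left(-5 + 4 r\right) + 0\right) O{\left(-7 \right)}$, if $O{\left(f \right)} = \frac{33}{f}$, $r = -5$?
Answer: $0$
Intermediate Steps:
$0 \left(\left(-5 + 4 r\right) + 0\right) O{\left(-7 \right)} = 0 \left(\left(-5 + 4 \left(-5\right)\right) + 0\right) \frac{33}{-7} = 0 \left(\left(-5 - 20\right) + 0\right) 33 \left(- \frac{1}{7}\right) = 0 \left(-25 + 0\right) \left(- \frac{33}{7}\right) = 0 \left(-25\right) \left(- \frac{33}{7}\right) = 0 \left(- \frac{33}{7}\right) = 0$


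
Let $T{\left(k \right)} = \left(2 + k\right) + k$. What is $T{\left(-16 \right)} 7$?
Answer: $-210$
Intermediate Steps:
$T{\left(k \right)} = 2 + 2 k$
$T{\left(-16 \right)} 7 = \left(2 + 2 \left(-16\right)\right) 7 = \left(2 - 32\right) 7 = \left(-30\right) 7 = -210$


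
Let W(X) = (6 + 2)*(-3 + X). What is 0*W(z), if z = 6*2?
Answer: 0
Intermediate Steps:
z = 12
W(X) = -24 + 8*X (W(X) = 8*(-3 + X) = -24 + 8*X)
0*W(z) = 0*(-24 + 8*12) = 0*(-24 + 96) = 0*72 = 0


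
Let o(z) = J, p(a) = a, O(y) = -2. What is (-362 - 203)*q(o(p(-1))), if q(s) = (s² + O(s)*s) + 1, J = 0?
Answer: -565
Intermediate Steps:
o(z) = 0
q(s) = 1 + s² - 2*s (q(s) = (s² - 2*s) + 1 = 1 + s² - 2*s)
(-362 - 203)*q(o(p(-1))) = (-362 - 203)*(1 + 0² - 2*0) = -565*(1 + 0 + 0) = -565*1 = -565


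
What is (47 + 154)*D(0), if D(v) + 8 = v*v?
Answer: -1608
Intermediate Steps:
D(v) = -8 + v**2 (D(v) = -8 + v*v = -8 + v**2)
(47 + 154)*D(0) = (47 + 154)*(-8 + 0**2) = 201*(-8 + 0) = 201*(-8) = -1608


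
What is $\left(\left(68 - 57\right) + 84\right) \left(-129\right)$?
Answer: $-12255$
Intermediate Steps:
$\left(\left(68 - 57\right) + 84\right) \left(-129\right) = \left(11 + 84\right) \left(-129\right) = 95 \left(-129\right) = -12255$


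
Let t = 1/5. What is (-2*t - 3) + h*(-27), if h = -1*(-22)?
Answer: -2987/5 ≈ -597.40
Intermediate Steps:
h = 22
t = ⅕ ≈ 0.20000
(-2*t - 3) + h*(-27) = (-2*⅕ - 3) + 22*(-27) = (-⅖ - 3) - 594 = -17/5 - 594 = -2987/5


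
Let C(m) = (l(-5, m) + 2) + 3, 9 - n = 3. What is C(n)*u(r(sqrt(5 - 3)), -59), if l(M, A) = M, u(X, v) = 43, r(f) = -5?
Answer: 0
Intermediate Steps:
n = 6 (n = 9 - 1*3 = 9 - 3 = 6)
C(m) = 0 (C(m) = (-5 + 2) + 3 = -3 + 3 = 0)
C(n)*u(r(sqrt(5 - 3)), -59) = 0*43 = 0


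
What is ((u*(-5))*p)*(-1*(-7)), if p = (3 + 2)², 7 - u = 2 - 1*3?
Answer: -7000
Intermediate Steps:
u = 8 (u = 7 - (2 - 1*3) = 7 - (2 - 3) = 7 - 1*(-1) = 7 + 1 = 8)
p = 25 (p = 5² = 25)
((u*(-5))*p)*(-1*(-7)) = ((8*(-5))*25)*(-1*(-7)) = -40*25*7 = -1000*7 = -7000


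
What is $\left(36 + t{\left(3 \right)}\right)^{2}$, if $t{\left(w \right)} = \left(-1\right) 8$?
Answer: $784$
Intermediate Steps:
$t{\left(w \right)} = -8$
$\left(36 + t{\left(3 \right)}\right)^{2} = \left(36 - 8\right)^{2} = 28^{2} = 784$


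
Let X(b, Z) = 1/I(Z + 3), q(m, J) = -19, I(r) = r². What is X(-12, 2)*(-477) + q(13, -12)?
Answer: -952/25 ≈ -38.080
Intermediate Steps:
X(b, Z) = (3 + Z)⁻² (X(b, Z) = 1/((Z + 3)²) = 1/((3 + Z)²) = (3 + Z)⁻²)
X(-12, 2)*(-477) + q(13, -12) = -477/(3 + 2)² - 19 = -477/5² - 19 = (1/25)*(-477) - 19 = -477/25 - 19 = -952/25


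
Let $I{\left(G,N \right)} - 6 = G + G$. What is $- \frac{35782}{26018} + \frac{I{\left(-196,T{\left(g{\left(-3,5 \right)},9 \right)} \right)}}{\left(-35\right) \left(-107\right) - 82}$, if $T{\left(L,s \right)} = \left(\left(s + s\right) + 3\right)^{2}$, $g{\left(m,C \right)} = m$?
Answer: $- \frac{70556207}{47651967} \approx -1.4807$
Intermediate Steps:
$T{\left(L,s \right)} = \left(3 + 2 s\right)^{2}$ ($T{\left(L,s \right)} = \left(2 s + 3\right)^{2} = \left(3 + 2 s\right)^{2}$)
$I{\left(G,N \right)} = 6 + 2 G$ ($I{\left(G,N \right)} = 6 + \left(G + G\right) = 6 + 2 G$)
$- \frac{35782}{26018} + \frac{I{\left(-196,T{\left(g{\left(-3,5 \right)},9 \right)} \right)}}{\left(-35\right) \left(-107\right) - 82} = - \frac{35782}{26018} + \frac{6 + 2 \left(-196\right)}{\left(-35\right) \left(-107\right) - 82} = \left(-35782\right) \frac{1}{26018} + \frac{6 - 392}{3745 - 82} = - \frac{17891}{13009} - \frac{386}{3663} = - \frac{70556207}{47651967}$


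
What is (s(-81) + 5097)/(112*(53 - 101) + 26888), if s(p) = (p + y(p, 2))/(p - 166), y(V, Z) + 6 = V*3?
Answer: 1259289/5313464 ≈ 0.23700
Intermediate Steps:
y(V, Z) = -6 + 3*V (y(V, Z) = -6 + V*3 = -6 + 3*V)
s(p) = (-6 + 4*p)/(-166 + p) (s(p) = (p + (-6 + 3*p))/(p - 166) = (-6 + 4*p)/(-166 + p))
(s(-81) + 5097)/(112*(53 - 101) + 26888) = (2*(-3 + 2*(-81))/(-166 - 81) + 5097)/(112*(53 - 101) + 26888) = (2*(-3 - 162)/(-247) + 5097)/(112*(-48) + 26888) = (2*(-1/247)*(-165) + 5097)/(-5376 + 26888) = (330/247 + 5097)/21512 = (1259289/247)*(1/21512) = 1259289/5313464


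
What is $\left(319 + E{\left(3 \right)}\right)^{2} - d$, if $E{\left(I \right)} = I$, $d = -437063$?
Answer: $540747$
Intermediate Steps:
$\left(319 + E{\left(3 \right)}\right)^{2} - d = \left(319 + 3\right)^{2} - -437063 = 322^{2} + 437063 = 103684 + 437063 = 540747$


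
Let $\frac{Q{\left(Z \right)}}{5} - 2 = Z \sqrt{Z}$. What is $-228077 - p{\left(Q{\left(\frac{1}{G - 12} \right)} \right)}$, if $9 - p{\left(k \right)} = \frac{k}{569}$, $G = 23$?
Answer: $- \frac{129780924}{569} + \frac{5 \sqrt{11}}{68849} \approx -2.2809 \cdot 10^{5}$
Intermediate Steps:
$Q{\left(Z \right)} = 10 + 5 Z^{\frac{3}{2}}$ ($Q{\left(Z \right)} = 10 + 5 Z \sqrt{Z} = 10 + 5 Z^{\frac{3}{2}}$)
$p{\left(k \right)} = 9 - \frac{k}{569}$
$-228077 - p{\left(Q{\left(\frac{1}{G - 12} \right)} \right)} = -228077 - \left(9 - \frac{10 + 5 \left(\frac{1}{23 - 12}\right)^{\frac{3}{2}}}{569}\right) = -228077 - \left(9 - \frac{10 + 5 \left(\frac{1}{11}\right)^{\frac{3}{2}}}{569}\right) = -228077 - \left(9 - \frac{10 + \frac{5}{11 \sqrt{11}}}{569}\right) = -228077 - \left(9 - \frac{10 + 5 \frac{\sqrt{11}}{121}}{569}\right) = -228077 - \left(9 - \frac{10 + \frac{5 \sqrt{11}}{121}}{569}\right) = -228077 - \left(9 - \left(\frac{10}{569} + \frac{5 \sqrt{11}}{68849}\right)\right) = -228077 - \left(\frac{5111}{569} - \frac{5 \sqrt{11}}{68849}\right) = - \frac{129780924}{569} + \frac{5 \sqrt{11}}{68849}$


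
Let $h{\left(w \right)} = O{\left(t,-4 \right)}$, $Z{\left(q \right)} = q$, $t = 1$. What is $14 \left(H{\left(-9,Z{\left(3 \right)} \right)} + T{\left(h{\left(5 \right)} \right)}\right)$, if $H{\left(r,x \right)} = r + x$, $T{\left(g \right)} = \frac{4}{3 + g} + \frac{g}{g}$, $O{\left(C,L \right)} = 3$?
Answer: $- \frac{182}{3} \approx -60.667$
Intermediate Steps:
$h{\left(w \right)} = 3$
$T{\left(g \right)} = 1 + \frac{4}{3 + g}$ ($T{\left(g \right)} = \frac{4}{3 + g} + 1 = 1 + \frac{4}{3 + g}$)
$14 \left(H{\left(-9,Z{\left(3 \right)} \right)} + T{\left(h{\left(5 \right)} \right)}\right) = 14 \left(\left(-9 + 3\right) + \frac{7 + 3}{3 + 3}\right) = 14 \left(-6 + \frac{1}{6} \cdot 10\right) = 14 \left(-6 + \frac{5}{3}\right) = 14 \left(- \frac{13}{3}\right) = - \frac{182}{3}$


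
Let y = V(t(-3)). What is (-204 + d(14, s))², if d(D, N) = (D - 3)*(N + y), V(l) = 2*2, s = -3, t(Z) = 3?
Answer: 37249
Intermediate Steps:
V(l) = 4
y = 4
d(D, N) = (-3 + D)*(4 + N) (d(D, N) = (D - 3)*(N + 4) = (-3 + D)*(4 + N))
(-204 + d(14, s))² = (-204 + (-12 - 3*(-3) + 4*14 + 14*(-3)))² = (-204 + (-12 + 9 + 56 - 42))² = (-204 + 11)² = (-193)² = 37249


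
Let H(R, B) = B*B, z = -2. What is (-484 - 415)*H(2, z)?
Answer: -3596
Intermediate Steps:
H(R, B) = B²
(-484 - 415)*H(2, z) = (-484 - 415)*(-2)² = -899*4 = -3596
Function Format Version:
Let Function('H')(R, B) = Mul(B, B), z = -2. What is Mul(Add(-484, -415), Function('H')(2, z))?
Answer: -3596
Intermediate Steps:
Function('H')(R, B) = Pow(B, 2)
Mul(Add(-484, -415), Function('H')(2, z)) = Mul(Add(-484, -415), Pow(-2, 2)) = Mul(-899, 4) = -3596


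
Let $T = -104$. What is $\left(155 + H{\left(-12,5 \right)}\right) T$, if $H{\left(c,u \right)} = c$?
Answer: $-14872$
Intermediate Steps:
$\left(155 + H{\left(-12,5 \right)}\right) T = \left(155 - 12\right) \left(-104\right) = 143 \left(-104\right) = -14872$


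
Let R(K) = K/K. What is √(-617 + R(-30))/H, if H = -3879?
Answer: -2*I*√154/3879 ≈ -0.0063984*I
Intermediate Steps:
R(K) = 1
√(-617 + R(-30))/H = √(-617 + 1)/(-3879) = √(-616)*(-1/3879) = (2*I*√154)*(-1/3879) = -2*I*√154/3879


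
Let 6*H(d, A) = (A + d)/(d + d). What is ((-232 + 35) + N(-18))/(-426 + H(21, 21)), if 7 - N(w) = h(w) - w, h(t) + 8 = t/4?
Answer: 1173/2555 ≈ 0.45910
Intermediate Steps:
h(t) = -8 + t/4
N(w) = 15 + 3*w/4 (N(w) = 7 - ((-8 + w/4) - w) = 7 - (-8 - 3*w/4) = 7 + (8 + 3*w/4) = 15 + 3*w/4)
H(d, A) = (A + d)/(12*d) (H(d, A) = ((A + d)/(d + d))/6 = ((A + d)/((2*d)))/6 = ((A + d)*(1/(2*d)))/6 = ((A + d)/(2*d))/6 = (A + d)/(12*d))
((-232 + 35) + N(-18))/(-426 + H(21, 21)) = ((-232 + 35) + (15 + (¾)*(-18)))/(-426 + (1/12)*(21 + 21)/21) = (-197 + (15 - 27/2))/(-426 + (1/12)*(1/21)*42) = (-197 + 3/2)/(-426 + ⅙) = -391/(2*(-2555/6)) = -391/2*(-6/2555) = 1173/2555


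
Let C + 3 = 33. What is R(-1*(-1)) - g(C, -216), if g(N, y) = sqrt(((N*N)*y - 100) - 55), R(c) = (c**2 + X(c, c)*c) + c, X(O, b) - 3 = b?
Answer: 6 - I*sqrt(194555) ≈ 6.0 - 441.08*I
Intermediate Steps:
C = 30 (C = -3 + 33 = 30)
X(O, b) = 3 + b
R(c) = c + c**2 + c*(3 + c) (R(c) = (c**2 + (3 + c)*c) + c = (c**2 + c*(3 + c)) + c = c + c**2 + c*(3 + c))
g(N, y) = sqrt(-155 + y*N**2) (g(N, y) = sqrt((N**2*y - 100) - 55) = sqrt((y*N**2 - 100) - 55) = sqrt((-100 + y*N**2) - 55) = sqrt(-155 + y*N**2))
R(-1*(-1)) - g(C, -216) = 2*(-1*(-1))*(2 - 1*(-1)) - sqrt(-155 - 216*30**2) = 2*1*(2 + 1) - sqrt(-155 - 216*900) = 2*1*3 - sqrt(-155 - 194400) = 6 - sqrt(-194555) = 6 - I*sqrt(194555)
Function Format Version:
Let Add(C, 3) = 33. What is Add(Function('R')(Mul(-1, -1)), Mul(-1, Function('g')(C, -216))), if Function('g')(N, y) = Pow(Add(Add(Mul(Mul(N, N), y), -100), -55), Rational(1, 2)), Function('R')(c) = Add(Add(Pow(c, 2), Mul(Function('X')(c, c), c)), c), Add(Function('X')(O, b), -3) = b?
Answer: Add(6, Mul(-1, I, Pow(194555, Rational(1, 2)))) ≈ Add(6.0000, Mul(-441.08, I))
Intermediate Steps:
C = 30 (C = Add(-3, 33) = 30)
Function('X')(O, b) = Add(3, b)
Function('R')(c) = Add(c, Pow(c, 2), Mul(c, Add(3, c))) (Function('R')(c) = Add(Add(Pow(c, 2), Mul(Add(3, c), c)), c) = Add(Add(Pow(c, 2), Mul(c, Add(3, c))), c) = Add(c, Pow(c, 2), Mul(c, Add(3, c))))
Function('g')(N, y) = Pow(Add(-155, Mul(y, Pow(N, 2))), Rational(1, 2)) (Function('g')(N, y) = Pow(Add(Add(Mul(Pow(N, 2), y), -100), -55), Rational(1, 2)) = Pow(Add(Add(Mul(y, Pow(N, 2)), -100), -55), Rational(1, 2)) = Pow(Add(Add(-100, Mul(y, Pow(N, 2))), -55), Rational(1, 2)) = Pow(Add(-155, Mul(y, Pow(N, 2))), Rational(1, 2)))
Add(Function('R')(Mul(-1, -1)), Mul(-1, Function('g')(C, -216))) = Add(Mul(2, Mul(-1, -1), Add(2, Mul(-1, -1))), Mul(-1, Pow(Add(-155, Mul(-216, Pow(30, 2))), Rational(1, 2)))) = Add(Mul(2, 1, Add(2, 1)), Mul(-1, Pow(Add(-155, Mul(-216, 900)), Rational(1, 2)))) = Add(Mul(2, 1, 3), Mul(-1, Pow(Add(-155, -194400), Rational(1, 2)))) = Add(6, Mul(-1, Pow(-194555, Rational(1, 2)))) = Add(6, Mul(-1, Mul(I, Pow(194555, Rational(1, 2))))) = Add(6, Mul(-1, I, Pow(194555, Rational(1, 2))))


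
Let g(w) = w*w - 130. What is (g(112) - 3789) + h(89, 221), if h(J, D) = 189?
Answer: 8814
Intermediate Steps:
g(w) = -130 + w² (g(w) = w² - 130 = -130 + w²)
(g(112) - 3789) + h(89, 221) = ((-130 + 112²) - 3789) + 189 = ((-130 + 12544) - 3789) + 189 = (12414 - 3789) + 189 = 8625 + 189 = 8814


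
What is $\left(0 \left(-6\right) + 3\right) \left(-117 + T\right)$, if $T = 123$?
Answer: $18$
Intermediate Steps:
$\left(0 \left(-6\right) + 3\right) \left(-117 + T\right) = \left(0 \left(-6\right) + 3\right) \left(-117 + 123\right) = \left(0 + 3\right) 6 = 3 \cdot 6 = 18$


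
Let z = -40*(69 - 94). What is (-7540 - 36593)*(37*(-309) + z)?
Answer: 460439589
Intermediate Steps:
z = 1000 (z = -40*(-25) = 1000)
(-7540 - 36593)*(37*(-309) + z) = (-7540 - 36593)*(37*(-309) + 1000) = -44133*(-11433 + 1000) = -44133*(-10433) = 460439589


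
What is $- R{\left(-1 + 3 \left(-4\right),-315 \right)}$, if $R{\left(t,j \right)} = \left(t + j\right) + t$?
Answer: $341$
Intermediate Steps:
$R{\left(t,j \right)} = j + 2 t$ ($R{\left(t,j \right)} = \left(j + t\right) + t = j + 2 t$)
$- R{\left(-1 + 3 \left(-4\right),-315 \right)} = - (-315 + 2 \left(-1 + 3 \left(-4\right)\right)) = - (-315 + 2 \left(-1 - 12\right)) = - (-315 + 2 \left(-13\right)) = - (-315 - 26) = \left(-1\right) \left(-341\right) = 341$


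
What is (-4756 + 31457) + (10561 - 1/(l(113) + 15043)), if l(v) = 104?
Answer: 564407513/15147 ≈ 37262.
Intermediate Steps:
(-4756 + 31457) + (10561 - 1/(l(113) + 15043)) = (-4756 + 31457) + (10561 - 1/(104 + 15043)) = 26701 + (10561 - 1/15147) = 26701 + 159967466/15147 = 564407513/15147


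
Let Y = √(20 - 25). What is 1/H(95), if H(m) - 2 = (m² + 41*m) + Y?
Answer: 12922/166978089 - I*√5/166978089 ≈ 7.7387e-5 - 1.3391e-8*I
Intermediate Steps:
Y = I*√5 (Y = √(-5) = I*√5 ≈ 2.2361*I)
H(m) = 2 + m² + 41*m + I*√5 (H(m) = 2 + ((m² + 41*m) + I*√5) = 2 + (m² + 41*m + I*√5) = 2 + m² + 41*m + I*√5)
1/H(95) = 1/(2 + 95² + 41*95 + I*√5) = 1/(2 + 9025 + 3895 + I*√5) = 1/(12922 + I*√5)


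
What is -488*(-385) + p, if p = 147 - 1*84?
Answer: 187943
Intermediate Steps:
p = 63 (p = 147 - 84 = 63)
-488*(-385) + p = -488*(-385) + 63 = 187880 + 63 = 187943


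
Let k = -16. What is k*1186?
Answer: -18976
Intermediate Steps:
k*1186 = -16*1186 = -18976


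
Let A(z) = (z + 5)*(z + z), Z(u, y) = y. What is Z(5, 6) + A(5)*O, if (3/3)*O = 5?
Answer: 506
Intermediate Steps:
O = 5
A(z) = 2*z*(5 + z) (A(z) = (5 + z)*(2*z) = 2*z*(5 + z))
Z(5, 6) + A(5)*O = 6 + (2*5*(5 + 5))*5 = 6 + (2*5*10)*5 = 6 + 100*5 = 6 + 500 = 506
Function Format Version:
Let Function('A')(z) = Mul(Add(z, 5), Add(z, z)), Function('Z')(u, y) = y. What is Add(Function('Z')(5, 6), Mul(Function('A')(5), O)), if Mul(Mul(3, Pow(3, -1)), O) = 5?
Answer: 506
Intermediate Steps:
O = 5
Function('A')(z) = Mul(2, z, Add(5, z)) (Function('A')(z) = Mul(Add(5, z), Mul(2, z)) = Mul(2, z, Add(5, z)))
Add(Function('Z')(5, 6), Mul(Function('A')(5), O)) = Add(6, Mul(Mul(2, 5, Add(5, 5)), 5)) = Add(6, Mul(Mul(2, 5, 10), 5)) = Add(6, Mul(100, 5)) = Add(6, 500) = 506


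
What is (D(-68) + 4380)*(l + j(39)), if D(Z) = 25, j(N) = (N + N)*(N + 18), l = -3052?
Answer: 6140570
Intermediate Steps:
j(N) = 2*N*(18 + N) (j(N) = (2*N)*(18 + N) = 2*N*(18 + N))
(D(-68) + 4380)*(l + j(39)) = (25 + 4380)*(-3052 + 2*39*(18 + 39)) = 4405*(-3052 + 2*39*57) = 4405*(-3052 + 4446) = 4405*1394 = 6140570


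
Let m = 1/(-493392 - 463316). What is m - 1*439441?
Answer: -420416720229/956708 ≈ -4.3944e+5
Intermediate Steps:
m = -1/956708 (m = 1/(-956708) = -1/956708 ≈ -1.0453e-6)
m - 1*439441 = -1/956708 - 1*439441 = -1/956708 - 439441 = -420416720229/956708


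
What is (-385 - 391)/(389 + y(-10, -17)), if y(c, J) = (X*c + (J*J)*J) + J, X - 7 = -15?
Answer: 776/4461 ≈ 0.17395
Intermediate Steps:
X = -8 (X = 7 - 15 = -8)
y(c, J) = J + J³ - 8*c (y(c, J) = (-8*c + (J*J)*J) + J = (-8*c + J²*J) + J = (-8*c + J³) + J = (J³ - 8*c) + J = J + J³ - 8*c)
(-385 - 391)/(389 + y(-10, -17)) = (-385 - 391)/(389 + (-17 + (-17)³ - 8*(-10))) = -776/(389 + (-17 - 4913 + 80)) = -776/(389 - 4850) = -776/(-4461) = -776*(-1/4461) = 776/4461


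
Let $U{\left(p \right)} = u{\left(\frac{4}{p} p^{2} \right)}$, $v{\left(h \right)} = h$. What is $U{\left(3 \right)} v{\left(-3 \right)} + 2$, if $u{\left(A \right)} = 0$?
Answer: $2$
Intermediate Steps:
$U{\left(p \right)} = 0$
$U{\left(3 \right)} v{\left(-3 \right)} + 2 = 0 \left(-3\right) + 2 = 0 + 2 = 2$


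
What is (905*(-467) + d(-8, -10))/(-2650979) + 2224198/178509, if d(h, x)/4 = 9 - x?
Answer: 5971732774373/473223610311 ≈ 12.619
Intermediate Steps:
d(h, x) = 36 - 4*x (d(h, x) = 4*(9 - x) = 36 - 4*x)
(905*(-467) + d(-8, -10))/(-2650979) + 2224198/178509 = (905*(-467) + (36 - 4*(-10)))/(-2650979) + 2224198/178509 = (-422635 + (36 + 40))*(-1/2650979) + 2224198*(1/178509) = (-422635 + 76)*(-1/2650979) + 2224198/178509 = -422559*(-1/2650979) + 2224198/178509 = 422559/2650979 + 2224198/178509 = 5971732774373/473223610311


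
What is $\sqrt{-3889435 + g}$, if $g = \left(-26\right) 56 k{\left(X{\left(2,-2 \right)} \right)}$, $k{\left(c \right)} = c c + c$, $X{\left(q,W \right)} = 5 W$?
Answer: $5 i \sqrt{160819} \approx 2005.1 i$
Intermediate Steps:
$k{\left(c \right)} = c + c^{2}$ ($k{\left(c \right)} = c^{2} + c = c + c^{2}$)
$g = -131040$ ($g = \left(-26\right) 56 \cdot 5 \left(-2\right) \left(1 + 5 \left(-2\right)\right) = - 1456 \left(- 10 \left(1 - 10\right)\right) = - 1456 \left(\left(-10\right) \left(-9\right)\right) = \left(-1456\right) 90 = -131040$)
$\sqrt{-3889435 + g} = \sqrt{-3889435 - 131040} = \sqrt{-4020475} = 5 i \sqrt{160819}$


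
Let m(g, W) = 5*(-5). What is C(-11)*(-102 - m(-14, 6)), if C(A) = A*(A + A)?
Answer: -18634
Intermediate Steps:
m(g, W) = -25
C(A) = 2*A² (C(A) = A*(2*A) = 2*A²)
C(-11)*(-102 - m(-14, 6)) = (2*(-11)²)*(-102 - 1*(-25)) = (2*121)*(-102 + 25) = 242*(-77) = -18634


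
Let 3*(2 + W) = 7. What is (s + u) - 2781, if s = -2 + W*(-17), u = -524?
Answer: -9938/3 ≈ -3312.7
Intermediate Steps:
W = ⅓ (W = -2 + (⅓)*7 = -2 + 7/3 = ⅓ ≈ 0.33333)
s = -23/3 (s = -2 + (⅓)*(-17) = -2 - 17/3 = -23/3 ≈ -7.6667)
(s + u) - 2781 = (-23/3 - 524) - 2781 = -1595/3 - 2781 = -9938/3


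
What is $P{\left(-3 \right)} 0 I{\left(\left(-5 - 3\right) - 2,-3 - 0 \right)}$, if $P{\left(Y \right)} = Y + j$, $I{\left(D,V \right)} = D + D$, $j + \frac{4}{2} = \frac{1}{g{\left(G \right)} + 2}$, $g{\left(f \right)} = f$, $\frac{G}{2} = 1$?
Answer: $0$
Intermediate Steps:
$G = 2$ ($G = 2 \cdot 1 = 2$)
$j = - \frac{7}{4}$ ($j = -2 + \frac{1}{2 + 2} = -2 + \frac{1}{4} = - \frac{7}{4} \approx -1.75$)
$I{\left(D,V \right)} = 2 D$
$P{\left(Y \right)} = - \frac{7}{4} + Y$ ($P{\left(Y \right)} = Y - \frac{7}{4} = - \frac{7}{4} + Y$)
$P{\left(-3 \right)} 0 I{\left(\left(-5 - 3\right) - 2,-3 - 0 \right)} = \left(- \frac{7}{4} - 3\right) 0 \cdot 2 \left(\left(-5 - 3\right) - 2\right) = \left(- \frac{19}{4}\right) 0 \cdot 2 \left(-8 - 2\right) = 0 \cdot 2 \left(-10\right) = 0 \left(-20\right) = 0$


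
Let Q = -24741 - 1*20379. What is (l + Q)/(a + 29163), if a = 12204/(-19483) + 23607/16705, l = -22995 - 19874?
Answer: -28637209221335/9491748555306 ≈ -3.0171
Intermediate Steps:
l = -42869
a = 256067361/325463515 (a = 12204*(-1/19483) + 23607*(1/16705) = -12204/19483 + 23607/16705 = 256067361/325463515 ≈ 0.78678)
Q = -45120 (Q = -24741 - 20379 = -45120)
(l + Q)/(a + 29163) = (-42869 - 45120)/(256067361/325463515 + 29163) = -87989/9491748555306/325463515 = -87989*325463515/9491748555306 = -28637209221335/9491748555306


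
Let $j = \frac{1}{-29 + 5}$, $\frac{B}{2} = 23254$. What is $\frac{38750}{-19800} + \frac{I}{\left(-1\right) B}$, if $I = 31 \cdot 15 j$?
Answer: $- \frac{6552005}{3348576} \approx -1.9567$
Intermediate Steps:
$B = 46508$ ($B = 2 \cdot 23254 = 46508$)
$j = - \frac{1}{24}$ ($j = \frac{1}{-24} = - \frac{1}{24} \approx -0.041667$)
$I = - \frac{155}{8}$ ($I = 31 \cdot 15 \left(- \frac{1}{24}\right) = 465 \left(- \frac{1}{24}\right) = - \frac{155}{8} \approx -19.375$)
$\frac{38750}{-19800} + \frac{I}{\left(-1\right) B} = \frac{38750}{-19800} - \frac{155}{8 \left(\left(-1\right) 46508\right)} = 38750 \left(- \frac{1}{19800}\right) - \frac{155}{8 \left(-46508\right)} = - \frac{775}{396} - - \frac{155}{372064} = - \frac{775}{396} + \frac{155}{372064} = - \frac{6552005}{3348576}$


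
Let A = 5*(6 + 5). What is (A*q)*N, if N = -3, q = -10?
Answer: 1650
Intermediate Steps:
A = 55 (A = 5*11 = 55)
(A*q)*N = (55*(-10))*(-3) = -550*(-3) = 1650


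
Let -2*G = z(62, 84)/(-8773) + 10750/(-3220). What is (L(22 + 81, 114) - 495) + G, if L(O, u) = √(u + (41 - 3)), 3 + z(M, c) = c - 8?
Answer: -2787202459/5649812 + 2*√38 ≈ -481.00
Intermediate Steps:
z(M, c) = -11 + c (z(M, c) = -3 + (c - 8) = -3 + (-8 + c) = -11 + c)
G = 9454481/5649812 (G = -((-11 + 84)/(-8773) + 10750/(-3220))/2 = -(73*(-1/8773) + 10750*(-1/3220))/2 = -(-73/8773 - 1075/322)/2 = -½*(-9454481/2824906) = 9454481/5649812 ≈ 1.6734)
L(O, u) = √(38 + u) (L(O, u) = √(u + 38) = √(38 + u))
(L(22 + 81, 114) - 495) + G = (√(38 + 114) - 495) + 9454481/5649812 = (√152 - 495) + 9454481/5649812 = (2*√38 - 495) + 9454481/5649812 = (-495 + 2*√38) + 9454481/5649812 = -2787202459/5649812 + 2*√38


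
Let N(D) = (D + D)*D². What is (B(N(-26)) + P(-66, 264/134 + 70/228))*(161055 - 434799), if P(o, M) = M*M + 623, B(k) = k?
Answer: 15315112482420508/1620529 ≈ 9.4507e+9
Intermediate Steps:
N(D) = 2*D³ (N(D) = (2*D)*D² = 2*D³)
P(o, M) = 623 + M² (P(o, M) = M² + 623 = 623 + M²)
(B(N(-26)) + P(-66, 264/134 + 70/228))*(161055 - 434799) = (2*(-26)³ + (623 + (264/134 + 70/228)²))*(161055 - 434799) = (2*(-17576) + (623 + (264*(1/134) + 70*(1/228))²))*(-273744) = (-35152 + (623 + (132/67 + 35/114)²))*(-273744) = (-35152 + (623 + (17393/7638)²))*(-273744) = (-35152 + (623 + 302516449/58339044))*(-273744) = (-35152 + 36647740861/58339044)*(-273744) = -2014086333827/58339044*(-273744) = 15315112482420508/1620529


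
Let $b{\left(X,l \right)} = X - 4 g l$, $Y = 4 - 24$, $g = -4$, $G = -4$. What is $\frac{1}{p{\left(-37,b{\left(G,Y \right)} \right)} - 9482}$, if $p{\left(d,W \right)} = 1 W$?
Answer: $- \frac{1}{8202} \approx -0.00012192$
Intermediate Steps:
$Y = -20$ ($Y = 4 - 24 = -20$)
$b{\left(X,l \right)} = 16 X l$ ($b{\left(X,l \right)} = X \left(-4\right) \left(-4\right) l = X 16 l = 16 X l$)
$p{\left(d,W \right)} = W$
$\frac{1}{p{\left(-37,b{\left(G,Y \right)} \right)} - 9482} = \frac{1}{16 \left(-4\right) \left(-20\right) - 9482} = \frac{1}{1280 - 9482} = \frac{1}{-8202} = - \frac{1}{8202}$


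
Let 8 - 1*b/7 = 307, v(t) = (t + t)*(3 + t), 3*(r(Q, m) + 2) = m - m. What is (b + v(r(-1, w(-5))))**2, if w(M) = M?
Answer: 4397409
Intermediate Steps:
r(Q, m) = -2 (r(Q, m) = -2 + (m - m)/3 = -2 + (1/3)*0 = -2 + 0 = -2)
v(t) = 2*t*(3 + t) (v(t) = (2*t)*(3 + t) = 2*t*(3 + t))
b = -2093 (b = 56 - 7*307 = 56 - 2149 = -2093)
(b + v(r(-1, w(-5))))**2 = (-2093 + 2*(-2)*(3 - 2))**2 = (-2093 + 2*(-2)*1)**2 = (-2093 - 4)**2 = (-2097)**2 = 4397409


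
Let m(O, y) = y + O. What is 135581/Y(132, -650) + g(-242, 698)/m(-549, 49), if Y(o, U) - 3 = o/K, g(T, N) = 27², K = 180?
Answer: 254204169/7000 ≈ 36315.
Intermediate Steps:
g(T, N) = 729
Y(o, U) = 3 + o/180
m(O, y) = O + y
135581/Y(132, -650) + g(-242, 698)/m(-549, 49) = 135581/(3 + (1/180)*132) + 729/(-549 + 49) = 135581/(3 + 11/15) + 729/(-500) = 135581/(56/15) + 729*(-1/500) = 135581*(15/56) - 729/500 = 2033715/56 - 729/500 = 254204169/7000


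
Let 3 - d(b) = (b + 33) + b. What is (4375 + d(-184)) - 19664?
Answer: -14951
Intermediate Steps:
d(b) = -30 - 2*b (d(b) = 3 - ((b + 33) + b) = 3 - ((33 + b) + b) = 3 - (33 + 2*b) = 3 + (-33 - 2*b) = -30 - 2*b)
(4375 + d(-184)) - 19664 = (4375 + (-30 - 2*(-184))) - 19664 = (4375 + (-30 + 368)) - 19664 = (4375 + 338) - 19664 = 4713 - 19664 = -14951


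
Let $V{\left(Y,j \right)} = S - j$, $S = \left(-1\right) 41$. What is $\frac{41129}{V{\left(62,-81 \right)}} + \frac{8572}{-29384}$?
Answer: $\frac{151023957}{146920} \approx 1027.9$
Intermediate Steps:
$S = -41$
$V{\left(Y,j \right)} = -41 - j$
$\frac{41129}{V{\left(62,-81 \right)}} + \frac{8572}{-29384} = \frac{41129}{-41 - -81} + \frac{8572}{-29384} = \frac{41129}{-41 + 81} + 8572 \left(- \frac{1}{29384}\right) = \frac{41129}{40} - \frac{2143}{7346} = \frac{151023957}{146920}$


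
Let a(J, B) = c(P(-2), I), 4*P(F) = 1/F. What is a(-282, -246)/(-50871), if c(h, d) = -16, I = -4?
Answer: 16/50871 ≈ 0.00031452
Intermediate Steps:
P(F) = 1/(4*F)
a(J, B) = -16
a(-282, -246)/(-50871) = -16/(-50871) = -16*(-1/50871) = 16/50871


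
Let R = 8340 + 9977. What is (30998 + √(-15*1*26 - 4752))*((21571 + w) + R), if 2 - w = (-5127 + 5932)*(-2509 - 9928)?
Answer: 311581821650 + 10051675*I*√5142 ≈ 3.1158e+11 + 7.2078e+8*I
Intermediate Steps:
w = 10011787 (w = 2 - (-5127 + 5932)*(-2509 - 9928) = 2 - 805*(-12437) = 2 - 1*(-10011785) = 2 + 10011785 = 10011787)
R = 18317
(30998 + √(-15*1*26 - 4752))*((21571 + w) + R) = (30998 + √(-15*1*26 - 4752))*((21571 + 10011787) + 18317) = (30998 + √(-15*26 - 4752))*(10033358 + 18317) = (30998 + √(-390 - 4752))*10051675 = (30998 + √(-5142))*10051675 = (30998 + I*√5142)*10051675 = 311581821650 + 10051675*I*√5142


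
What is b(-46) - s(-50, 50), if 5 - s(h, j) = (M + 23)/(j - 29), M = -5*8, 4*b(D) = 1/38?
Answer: -18523/3192 ≈ -5.8029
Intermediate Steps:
b(D) = 1/152 (b(D) = (¼)/38 = (¼)*(1/38) = 1/152)
M = -40
s(h, j) = 5 + 17/(-29 + j) (s(h, j) = 5 - (-40 + 23)/(j - 29) = 5 - (-17)/(-29 + j) = 5 + 17/(-29 + j))
b(-46) - s(-50, 50) = 1/152 - (-128 + 5*50)/(-29 + 50) = 1/152 - (-128 + 250)/21 = 1/152 - 122/21 = -18523/3192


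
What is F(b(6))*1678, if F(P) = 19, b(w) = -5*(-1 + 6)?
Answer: 31882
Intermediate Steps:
b(w) = -25 (b(w) = -5*5 = -25)
F(b(6))*1678 = 19*1678 = 31882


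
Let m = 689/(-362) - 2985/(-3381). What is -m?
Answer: 416313/407974 ≈ 1.0204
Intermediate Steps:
m = -416313/407974 (m = 689*(-1/362) - 2985*(-1/3381) = -689/362 + 995/1127 = -416313/407974 ≈ -1.0204)
-m = -1*(-416313/407974) = 416313/407974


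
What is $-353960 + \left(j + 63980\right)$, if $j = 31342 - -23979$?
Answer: $-234659$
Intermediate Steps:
$j = 55321$ ($j = 31342 + 23979 = 55321$)
$-353960 + \left(j + 63980\right) = -353960 + \left(55321 + 63980\right) = -353960 + 119301 = -234659$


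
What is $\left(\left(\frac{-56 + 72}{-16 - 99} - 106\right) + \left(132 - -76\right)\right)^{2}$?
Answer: $\frac{137217796}{13225} \approx 10376.0$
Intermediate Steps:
$\left(\left(\frac{-56 + 72}{-16 - 99} - 106\right) + \left(132 - -76\right)\right)^{2} = \left(\left(\frac{16}{-115} - 106\right) + \left(132 + 76\right)\right)^{2} = \left(\left(16 \left(- \frac{1}{115}\right) - 106\right) + 208\right)^{2} = \left(\left(- \frac{16}{115} - 106\right) + 208\right)^{2} = \left(- \frac{12206}{115} + 208\right)^{2} = \left(\frac{11714}{115}\right)^{2} = \frac{137217796}{13225}$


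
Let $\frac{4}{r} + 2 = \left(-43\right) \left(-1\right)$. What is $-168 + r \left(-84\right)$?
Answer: $- \frac{7224}{41} \approx -176.2$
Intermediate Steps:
$r = \frac{4}{41}$ ($r = \frac{4}{-2 - -43} = \frac{4}{-2 + 43} = \frac{4}{41} \approx 0.097561$)
$-168 + r \left(-84\right) = -168 + \frac{4}{41} \left(-84\right) = -168 - \frac{336}{41} = - \frac{7224}{41}$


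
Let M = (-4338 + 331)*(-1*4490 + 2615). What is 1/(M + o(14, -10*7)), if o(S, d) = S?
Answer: 1/7513139 ≈ 1.3310e-7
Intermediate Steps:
M = 7513125 (M = -4007*(-4490 + 2615) = -4007*(-1875) = 7513125)
1/(M + o(14, -10*7)) = 1/(7513125 + 14) = 1/7513139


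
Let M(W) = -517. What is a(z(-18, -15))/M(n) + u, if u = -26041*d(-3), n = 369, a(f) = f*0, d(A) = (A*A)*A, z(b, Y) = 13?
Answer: 703107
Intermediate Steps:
d(A) = A³ (d(A) = A²*A = A³)
a(f) = 0
u = 703107 (u = -26041*(-3)³ = -26041*(-27) = 703107)
a(z(-18, -15))/M(n) + u = 0/(-517) + 703107 = 0*(-1/517) + 703107 = 0 + 703107 = 703107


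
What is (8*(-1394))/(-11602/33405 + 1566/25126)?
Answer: 275301561840/7035283 ≈ 39132.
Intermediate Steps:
(8*(-1394))/(-11602/33405 + 1566/25126) = -11152/(-11602*1/33405 + 1566*(1/25126)) = -11152/(-11602/33405 + 783/12563) = -11152/(-7035283/24686295) = -11152*(-24686295/7035283) = 275301561840/7035283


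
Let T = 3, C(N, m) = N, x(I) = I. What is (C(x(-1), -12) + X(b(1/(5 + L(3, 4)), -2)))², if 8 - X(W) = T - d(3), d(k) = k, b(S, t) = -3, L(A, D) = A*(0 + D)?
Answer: 49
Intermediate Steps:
L(A, D) = A*D
X(W) = 8 (X(W) = 8 - (3 - 1*3) = 8 - (3 - 3) = 8 - 1*0 = 8 + 0 = 8)
(C(x(-1), -12) + X(b(1/(5 + L(3, 4)), -2)))² = (-1 + 8)² = 7² = 49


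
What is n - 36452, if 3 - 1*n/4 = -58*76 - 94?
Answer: -18432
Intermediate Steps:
n = 18020 (n = 12 - 4*(-58*76 - 94) = 12 - 4*(-4408 - 94) = 12 - 4*(-4502) = 12 + 18008 = 18020)
n - 36452 = 18020 - 36452 = -18432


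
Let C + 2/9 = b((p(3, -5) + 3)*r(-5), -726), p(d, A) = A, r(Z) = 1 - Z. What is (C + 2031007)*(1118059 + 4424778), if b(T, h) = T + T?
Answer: 101316658383265/9 ≈ 1.1257e+13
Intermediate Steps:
b(T, h) = 2*T
C = -218/9 (C = -2/9 + 2*((-5 + 3)*(1 - 1*(-5))) = -2/9 + 2*(-2*(1 + 5)) = -2/9 + 2*(-2*6) = -2/9 + 2*(-12) = -2/9 - 24 = -218/9 ≈ -24.222)
(C + 2031007)*(1118059 + 4424778) = (-218/9 + 2031007)*(1118059 + 4424778) = (18278845/9)*5542837 = 101316658383265/9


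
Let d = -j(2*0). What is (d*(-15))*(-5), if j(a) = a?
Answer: 0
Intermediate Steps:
d = 0 (d = -2*0 = -1*0 = 0)
(d*(-15))*(-5) = (0*(-15))*(-5) = 0*(-5) = 0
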